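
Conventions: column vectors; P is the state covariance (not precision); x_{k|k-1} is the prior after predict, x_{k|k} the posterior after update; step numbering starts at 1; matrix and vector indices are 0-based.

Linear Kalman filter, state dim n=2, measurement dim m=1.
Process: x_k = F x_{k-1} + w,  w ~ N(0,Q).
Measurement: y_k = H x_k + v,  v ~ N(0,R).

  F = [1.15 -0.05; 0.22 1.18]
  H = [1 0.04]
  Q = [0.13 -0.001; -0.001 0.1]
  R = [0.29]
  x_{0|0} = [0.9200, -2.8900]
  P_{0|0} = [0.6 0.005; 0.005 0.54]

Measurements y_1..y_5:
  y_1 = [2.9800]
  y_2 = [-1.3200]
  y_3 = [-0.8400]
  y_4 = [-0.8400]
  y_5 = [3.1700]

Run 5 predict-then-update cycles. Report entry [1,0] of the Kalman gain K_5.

step 1: x^-=[1.2025, -3.2078]  P^-=[0.9243 0.1257; 0.1257 0.8835]  S=[1.2257]  K=[0.7582; 0.1314]  nu=[1.9058]  x^+=[2.6474, -2.9575]  P^+=[0.2197 0.0036; 0.0036 0.8624]
step 2: x^-=[3.1924, -2.9074]  P^-=[0.4223 0.0086; 0.0086 1.3133]  S=[0.7151]  K=[0.5911; 0.0854]  nu=[-4.3961]  x^+=[0.5941, -3.2829]  P^+=[0.1725 -0.0276; -0.0276 1.3081]
step 3: x^-=[0.8473, -3.7431]  P^-=[0.3646 -0.0716; -0.0716 1.9154]  S=[0.6519]  K=[0.5548; 0.0077]  nu=[-1.5376]  x^+=[-0.0058, -3.7549]  P^+=[0.1639 -0.0744; -0.0744 1.9154]
step 4: x^-=[0.1811, -4.4321]  P^-=[0.3601 -0.1727; -0.1727 2.7363]  S=[0.6406]  K=[0.5513; -0.0987]  nu=[-0.8438]  x^+=[-0.2841, -4.3488]  P^+=[0.1654 -0.1378; -0.1378 2.7300]
step 5: x^-=[-0.1093, -5.1941]  P^-=[0.3714 -0.3057; -0.3057 3.8377]  S=[0.6431]  K=[0.5585; -0.2367]  nu=[3.4870]  x^+=[1.8383, -6.0195]  P^+=[0.1708 -0.2207; -0.2207 3.8017]

K[1,0] = -0.2367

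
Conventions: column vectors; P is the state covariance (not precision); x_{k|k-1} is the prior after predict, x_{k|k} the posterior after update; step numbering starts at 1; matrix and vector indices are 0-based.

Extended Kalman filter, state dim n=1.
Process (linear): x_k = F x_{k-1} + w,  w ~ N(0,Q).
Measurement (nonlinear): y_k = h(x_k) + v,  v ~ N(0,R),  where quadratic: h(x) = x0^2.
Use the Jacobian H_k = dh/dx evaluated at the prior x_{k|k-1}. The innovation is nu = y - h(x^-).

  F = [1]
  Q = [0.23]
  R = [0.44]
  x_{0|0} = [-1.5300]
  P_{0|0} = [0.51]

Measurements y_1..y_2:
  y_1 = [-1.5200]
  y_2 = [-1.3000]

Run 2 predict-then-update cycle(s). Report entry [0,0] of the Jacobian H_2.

H_jac[0,0] = -0.6872

step 1: x^-=[-1.5300]  P^-=[0.7400]  H_jac=[-3.0600]  S=[7.3691]  K=[-0.3073]  nu=[-3.8609]  x^+=[-0.3436]  P^+=[0.0442]
step 2: x^-=[-0.3436]  P^-=[0.2742]  H_jac=[-0.6872]  S=[0.5695]  K=[-0.3309]  nu=[-1.4181]  x^+=[0.1256]  P^+=[0.2118]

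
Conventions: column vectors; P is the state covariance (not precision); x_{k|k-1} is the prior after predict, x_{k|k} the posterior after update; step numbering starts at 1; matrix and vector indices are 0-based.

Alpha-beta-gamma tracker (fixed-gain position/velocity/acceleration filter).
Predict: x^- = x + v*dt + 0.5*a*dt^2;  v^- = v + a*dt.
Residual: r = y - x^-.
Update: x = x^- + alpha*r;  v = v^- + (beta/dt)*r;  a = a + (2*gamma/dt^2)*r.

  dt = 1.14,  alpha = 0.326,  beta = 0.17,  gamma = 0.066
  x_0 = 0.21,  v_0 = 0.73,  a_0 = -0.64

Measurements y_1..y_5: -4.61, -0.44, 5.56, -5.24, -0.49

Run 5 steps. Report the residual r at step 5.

resid = 4.9886

step 1: x_pred=0.6263  r=-5.2363  x^+=-1.0807  v^+=-0.7805  a^+=-1.1719
step 2: x_pred=-2.7319  r=2.2919  x^+=-1.9847  v^+=-1.7746  a^+=-0.9391
step 3: x_pred=-4.6180  r=10.1780  x^+=-1.3000  v^+=-1.3274  a^+=0.0947
step 4: x_pred=-2.7516  r=-2.4884  x^+=-3.5628  v^+=-1.5905  a^+=-0.1580
step 5: x_pred=-5.4786  r=4.9886  x^+=-3.8523  v^+=-1.0267  a^+=0.3487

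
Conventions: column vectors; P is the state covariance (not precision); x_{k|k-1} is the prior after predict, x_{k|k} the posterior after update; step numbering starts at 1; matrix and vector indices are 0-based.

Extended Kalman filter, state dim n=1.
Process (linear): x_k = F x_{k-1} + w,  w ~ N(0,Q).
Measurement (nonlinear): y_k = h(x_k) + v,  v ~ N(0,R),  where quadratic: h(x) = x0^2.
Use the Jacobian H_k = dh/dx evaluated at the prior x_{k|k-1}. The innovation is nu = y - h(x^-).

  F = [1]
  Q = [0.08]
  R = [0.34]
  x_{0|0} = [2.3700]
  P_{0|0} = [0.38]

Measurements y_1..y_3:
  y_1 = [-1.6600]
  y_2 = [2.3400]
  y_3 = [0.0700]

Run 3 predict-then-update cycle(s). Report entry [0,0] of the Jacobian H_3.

step 1: x^-=[2.3700]  P^-=[0.4600]  H_jac=[4.7400]  S=[10.6751]  K=[0.2043]  nu=[-7.2769]  x^+=[0.8837]  P^+=[0.0147]
step 2: x^-=[0.8837]  P^-=[0.0947]  H_jac=[1.7674]  S=[0.6357]  K=[0.2632]  nu=[1.5591]  x^+=[1.2940]  P^+=[0.0506]
step 3: x^-=[1.2940]  P^-=[0.1306]  H_jac=[2.5880]  S=[1.2149]  K=[0.2783]  nu=[-1.6044]  x^+=[0.8475]  P^+=[0.0366]

H_jac[0,0] = 2.5880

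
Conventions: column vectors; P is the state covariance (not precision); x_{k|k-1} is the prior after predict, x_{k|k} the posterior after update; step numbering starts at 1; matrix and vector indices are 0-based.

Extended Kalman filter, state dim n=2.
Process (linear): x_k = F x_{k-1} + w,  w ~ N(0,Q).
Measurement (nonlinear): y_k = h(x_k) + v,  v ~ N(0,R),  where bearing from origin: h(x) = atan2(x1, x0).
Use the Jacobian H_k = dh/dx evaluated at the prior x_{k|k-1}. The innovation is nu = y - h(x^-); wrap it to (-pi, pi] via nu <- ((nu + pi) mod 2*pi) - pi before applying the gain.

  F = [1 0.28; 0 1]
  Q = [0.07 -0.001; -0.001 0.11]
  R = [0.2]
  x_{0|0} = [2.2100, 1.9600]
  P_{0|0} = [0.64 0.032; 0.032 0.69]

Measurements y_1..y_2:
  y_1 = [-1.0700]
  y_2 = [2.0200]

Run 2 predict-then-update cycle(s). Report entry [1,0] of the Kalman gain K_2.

step 1: x^-=[2.7588, 1.9600]  P^-=[0.7820 0.2242; 0.2242 0.8000]  H_jac=[-0.1711 0.2409]  S=[0.2508]  K=[-0.3182; 0.6153]  nu=[-1.6877]  x^+=[3.2959, 0.9216]  P^+=[0.7566 0.2733; 0.2733 0.7050]
step 2: x^-=[3.5539, 0.9216]  P^-=[1.0349 0.4697; 0.4697 0.8150]  H_jac=[-0.0684 0.2637]  S=[0.2446]  K=[0.2171; 0.7474]  nu=[1.7663]  x^+=[3.9374, 2.2416]  P^+=[1.0234 0.4301; 0.4301 0.6784]

K[1,0] = 0.7474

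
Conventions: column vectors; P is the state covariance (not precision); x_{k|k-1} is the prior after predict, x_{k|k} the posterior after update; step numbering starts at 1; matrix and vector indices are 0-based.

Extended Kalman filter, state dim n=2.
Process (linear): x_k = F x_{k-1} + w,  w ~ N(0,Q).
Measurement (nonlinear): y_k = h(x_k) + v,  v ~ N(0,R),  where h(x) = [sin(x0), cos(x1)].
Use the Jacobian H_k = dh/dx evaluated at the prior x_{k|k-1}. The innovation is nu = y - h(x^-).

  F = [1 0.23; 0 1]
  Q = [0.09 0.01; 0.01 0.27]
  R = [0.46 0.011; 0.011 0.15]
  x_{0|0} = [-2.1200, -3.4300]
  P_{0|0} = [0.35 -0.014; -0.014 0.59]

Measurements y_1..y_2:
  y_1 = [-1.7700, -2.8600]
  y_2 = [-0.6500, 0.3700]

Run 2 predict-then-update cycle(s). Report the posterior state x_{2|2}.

x_post = [-2.3331, -1.2010]

step 1: x^-=[-2.9089, -3.4300]  P^-=[0.4648 0.1317; 0.1317 0.8600]  H_jac=[-0.9730 0.0000; 0.0000 -0.2844]  S=[0.9001 0.0474; 0.0474 0.2196]  K=[-0.4992 -0.0627; -0.0846 -1.0957]  nu=[-1.5394, -1.9013]  x^+=[-2.0212, -1.2164]  P^+=[0.2367 0.0524; 0.0524 0.5811]
step 2: x^-=[-2.3010, -1.2164]  P^-=[0.3815 0.1960; 0.1960 0.8511]  H_jac=[-0.6670 0.0000; 0.0000 0.9379]  S=[0.6297 -0.1116; -0.1116 0.8987]  K=[-0.3761 0.1579; -0.0513 0.8819]  nu=[0.0950, 0.0230]  x^+=[-2.3331, -1.2010]  P^+=[0.2568 0.0208; 0.0208 0.1404]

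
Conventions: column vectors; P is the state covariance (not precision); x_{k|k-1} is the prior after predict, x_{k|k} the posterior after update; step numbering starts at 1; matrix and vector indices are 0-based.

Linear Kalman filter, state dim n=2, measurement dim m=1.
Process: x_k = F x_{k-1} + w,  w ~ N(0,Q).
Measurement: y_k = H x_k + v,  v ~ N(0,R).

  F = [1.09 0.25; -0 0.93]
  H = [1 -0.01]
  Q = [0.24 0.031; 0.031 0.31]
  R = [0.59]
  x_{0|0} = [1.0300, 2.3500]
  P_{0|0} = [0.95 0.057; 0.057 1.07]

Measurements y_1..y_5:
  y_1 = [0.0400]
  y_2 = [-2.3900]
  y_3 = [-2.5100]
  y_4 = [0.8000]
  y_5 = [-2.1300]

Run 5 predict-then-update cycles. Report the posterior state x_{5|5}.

x_post = [-1.2727, 0.3685]

step 1: x^-=[1.7102, 2.1855]  P^-=[1.4666 0.3376; 0.3376 1.2354]  S=[2.0500]  K=[0.7138; 0.1586]  nu=[-1.6483]  x^+=[0.5336, 1.9240]  P^+=[0.4222 0.1054; 0.1054 1.1839]
step 2: x^-=[1.0627, 1.7893]  P^-=[0.8731 0.4131; 0.4131 1.3339]  S=[1.4549]  K=[0.5972; 0.2748]  nu=[-3.4348]  x^+=[-0.9887, 0.8455]  P^+=[0.3541 0.1744; 0.1744 1.2241]
step 3: x^-=[-0.8663, 0.7863]  P^-=[0.8322 0.4923; 0.4923 1.3687]  S=[1.4125]  K=[0.5857; 0.3389]  nu=[-1.6359]  x^+=[-1.8244, 0.2320]  P^+=[0.3477 0.2120; 0.2120 1.2065]
step 4: x^-=[-1.9306, 0.2158]  P^-=[0.8440 0.5264; 0.5264 1.3535]  S=[1.4236]  K=[0.5892; 0.3603]  nu=[2.7328]  x^+=[-0.3205, 1.2003]  P^+=[0.3499 0.2242; 0.2242 1.1687]
step 5: x^-=[-0.0493, 1.1162]  P^-=[0.8509 0.5300; 0.5300 1.3208]  S=[1.4304]  K=[0.5912; 0.3613]  nu=[-2.0695]  x^+=[-1.2727, 0.3685]  P^+=[0.3510 0.2245; 0.2245 1.1341]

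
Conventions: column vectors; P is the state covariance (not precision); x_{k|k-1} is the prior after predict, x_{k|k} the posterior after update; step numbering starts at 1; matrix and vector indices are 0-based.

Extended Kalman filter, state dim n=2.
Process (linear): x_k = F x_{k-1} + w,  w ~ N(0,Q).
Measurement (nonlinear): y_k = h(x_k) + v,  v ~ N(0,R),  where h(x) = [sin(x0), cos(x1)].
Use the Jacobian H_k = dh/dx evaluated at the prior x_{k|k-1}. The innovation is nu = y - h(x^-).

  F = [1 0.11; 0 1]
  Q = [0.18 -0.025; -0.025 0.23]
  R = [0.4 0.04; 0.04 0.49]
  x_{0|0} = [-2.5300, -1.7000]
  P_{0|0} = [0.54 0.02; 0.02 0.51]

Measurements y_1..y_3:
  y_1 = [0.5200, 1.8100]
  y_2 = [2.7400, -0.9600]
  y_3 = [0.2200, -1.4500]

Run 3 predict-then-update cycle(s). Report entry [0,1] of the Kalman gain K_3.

step 1: x^-=[-2.7170, -1.7000]  P^-=[0.7306 0.0511; 0.0511 0.7400]  H_jac=[-0.9112 0.0000; 0.0000 0.9917]  S=[1.0066 -0.0062; -0.0062 1.2177]  K=[-0.6611 0.0383; -0.0426 0.6024]  nu=[0.9319, 1.9388]  x^+=[-3.2589, -0.5717]  P^+=[0.2885 -0.0078; -0.0078 0.2959]
step 2: x^-=[-3.3218, -0.5717]  P^-=[0.4704 -0.0002; -0.0002 0.5259]  H_jac=[-0.9838 0.0000; 0.0000 0.5410]  S=[0.8553 0.0401; 0.0401 0.6440]  K=[-0.5427 0.0336; -0.0205 0.4432]  nu=[2.5607, -1.8010]  x^+=[-4.7720, -1.4224]  P^+=[0.2193 -0.0097; -0.0097 0.3998]
step 3: x^-=[-4.9285, -1.4224]  P^-=[0.4020 0.0093; 0.0093 0.6298]  H_jac=[0.2144 0.0000; 0.0000 0.9890]  S=[0.4185 0.0420; 0.0420 1.1061]  K=[0.2059 0.0005; -0.0519 0.5652]  nu=[-0.7567, -1.5978]  x^+=[-5.0851, -2.2862]  P^+=[0.3842 0.0086; 0.0086 0.2779]

K[0,1] = 0.0005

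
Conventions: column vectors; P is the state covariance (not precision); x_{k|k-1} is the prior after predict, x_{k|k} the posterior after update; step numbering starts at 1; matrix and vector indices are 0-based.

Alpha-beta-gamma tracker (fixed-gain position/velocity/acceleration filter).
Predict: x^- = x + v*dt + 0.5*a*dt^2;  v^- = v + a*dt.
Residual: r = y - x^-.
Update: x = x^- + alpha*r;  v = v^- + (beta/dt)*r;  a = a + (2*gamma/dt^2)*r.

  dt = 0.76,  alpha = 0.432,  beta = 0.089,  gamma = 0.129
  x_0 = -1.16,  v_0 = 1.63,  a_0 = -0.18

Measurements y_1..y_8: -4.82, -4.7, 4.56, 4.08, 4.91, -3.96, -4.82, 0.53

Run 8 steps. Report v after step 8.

step 1: x_pred=0.0268  r=-4.8468  x^+=-2.0670  v^+=0.9256  a^+=-2.3450
step 2: x_pred=-2.0408  r=-2.6592  x^+=-3.1896  v^+=-1.1680  a^+=-3.5328
step 3: x_pred=-5.0975  r=9.6575  x^+=-0.9254  v^+=-2.7219  a^+=0.7810
step 4: x_pred=-2.7686  r=6.8486  x^+=0.1900  v^+=-1.3264  a^+=3.8401
step 5: x_pred=0.2910  r=4.6190  x^+=2.2864  v^+=2.1330  a^+=5.9033
step 6: x_pred=5.6123  r=-9.5723  x^+=1.4771  v^+=5.4985  a^+=1.6275
step 7: x_pred=6.1260  r=-10.9460  x^+=1.3973  v^+=5.4536  a^+=-3.2618
step 8: x_pred=4.6001  r=-4.0701  x^+=2.8418  v^+=2.4980  a^+=-5.0798

v_post = 2.4980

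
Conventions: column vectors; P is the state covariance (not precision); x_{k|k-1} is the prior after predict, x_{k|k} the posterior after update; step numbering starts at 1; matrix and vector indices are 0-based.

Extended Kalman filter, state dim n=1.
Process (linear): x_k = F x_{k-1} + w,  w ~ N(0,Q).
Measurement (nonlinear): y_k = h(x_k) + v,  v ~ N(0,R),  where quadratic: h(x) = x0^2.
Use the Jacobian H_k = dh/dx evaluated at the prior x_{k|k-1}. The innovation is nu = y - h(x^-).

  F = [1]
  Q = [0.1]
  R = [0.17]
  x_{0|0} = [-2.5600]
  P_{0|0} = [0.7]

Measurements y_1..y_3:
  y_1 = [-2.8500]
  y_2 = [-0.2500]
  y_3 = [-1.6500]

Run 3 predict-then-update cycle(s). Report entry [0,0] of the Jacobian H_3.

step 1: x^-=[-2.5600]  P^-=[0.8000]  H_jac=[-5.1200]  S=[21.1415]  K=[-0.1937]  nu=[-9.4036]  x^+=[-0.7381]  P^+=[0.0064]
step 2: x^-=[-0.7381]  P^-=[0.1064]  H_jac=[-1.4763]  S=[0.4020]  K=[-0.3909]  nu=[-0.7948]  x^+=[-0.4274]  P^+=[0.0450]
step 3: x^-=[-0.4274]  P^-=[0.1450]  H_jac=[-0.8549]  S=[0.2760]  K=[-0.4492]  nu=[-1.8327]  x^+=[0.3958]  P^+=[0.0893]

H_jac[0,0] = -0.8549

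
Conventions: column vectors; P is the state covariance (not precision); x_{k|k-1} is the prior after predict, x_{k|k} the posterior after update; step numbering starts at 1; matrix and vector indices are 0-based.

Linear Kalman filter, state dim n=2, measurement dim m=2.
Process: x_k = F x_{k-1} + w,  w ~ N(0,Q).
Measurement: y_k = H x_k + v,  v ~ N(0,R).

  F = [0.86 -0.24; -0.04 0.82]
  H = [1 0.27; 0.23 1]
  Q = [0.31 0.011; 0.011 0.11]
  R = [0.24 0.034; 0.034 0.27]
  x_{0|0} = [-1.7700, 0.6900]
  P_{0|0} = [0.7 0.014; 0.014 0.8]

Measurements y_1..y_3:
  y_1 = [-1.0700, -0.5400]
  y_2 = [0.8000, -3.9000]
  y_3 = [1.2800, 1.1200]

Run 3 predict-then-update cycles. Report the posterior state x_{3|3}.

step 1: x^-=[-1.6878, 0.6366]  P^-=[0.8680 -0.1605; -0.1605 0.6481]  S=[1.0686 0.2382; 0.2382 0.8902]  K=[0.8103 -0.1728; -0.1483 0.7263]  nu=[0.4459, -0.7884]  x^+=[-1.1902, -0.0021]  P^+=[0.2066 -0.0666; -0.0666 0.2064]
step 2: x^-=[-1.0231, 0.0459]  P^-=[0.5022 -0.0843; -0.0843 0.2535]  S=[0.7151 0.1284; 0.1284 0.5112]  K=[0.6906 -0.1124; -0.1094 0.4853]  nu=[1.8107, -3.7106]  x^+=[0.6445, -1.9529]  P^+=[0.1746 -0.0470; -0.0470 0.1381]
step 3: x^-=[1.0230, -1.6271]  P^-=[0.4665 -0.0558; -0.0558 0.2062]  S=[0.6914 0.1377; 0.1377 0.4752]  K=[0.6700 -0.0858; -0.0862 0.4319]  nu=[0.6963, 2.5119]  x^+=[1.2740, -0.6022]  P^+=[0.1685 -0.0391; -0.0391 0.1227]

x_post = [1.2740, -0.6022]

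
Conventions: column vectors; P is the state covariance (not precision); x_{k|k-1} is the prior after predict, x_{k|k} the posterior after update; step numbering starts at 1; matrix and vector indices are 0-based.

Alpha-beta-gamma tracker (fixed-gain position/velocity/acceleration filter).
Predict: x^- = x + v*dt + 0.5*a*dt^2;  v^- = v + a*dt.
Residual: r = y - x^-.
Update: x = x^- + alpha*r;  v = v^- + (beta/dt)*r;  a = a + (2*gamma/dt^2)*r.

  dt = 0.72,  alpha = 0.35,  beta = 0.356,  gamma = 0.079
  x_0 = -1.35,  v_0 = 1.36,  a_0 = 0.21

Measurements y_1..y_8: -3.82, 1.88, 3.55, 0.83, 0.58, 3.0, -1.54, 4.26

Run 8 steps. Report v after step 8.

v_post = -1.9113

step 1: x_pred=-0.3164  r=-3.5036  x^+=-1.5426  v^+=-0.2212  a^+=-0.8579
step 2: x_pred=-1.9242  r=3.8042  x^+=-0.5927  v^+=1.0422  a^+=0.3016
step 3: x_pred=0.2358  r=3.3142  x^+=1.3958  v^+=2.8980  a^+=1.3117
step 4: x_pred=3.8223  r=-2.9923  x^+=2.7750  v^+=2.3629  a^+=0.3997
step 5: x_pred=4.5799  r=-3.9999  x^+=3.1800  v^+=0.6730  a^+=-0.8194
step 6: x_pred=3.4521  r=-0.4521  x^+=3.2939  v^+=-0.1405  a^+=-0.9572
step 7: x_pred=2.9446  r=-4.4846  x^+=1.3750  v^+=-3.0471  a^+=-2.3240
step 8: x_pred=-1.4213  r=5.6813  x^+=0.5671  v^+=-1.9113  a^+=-0.5924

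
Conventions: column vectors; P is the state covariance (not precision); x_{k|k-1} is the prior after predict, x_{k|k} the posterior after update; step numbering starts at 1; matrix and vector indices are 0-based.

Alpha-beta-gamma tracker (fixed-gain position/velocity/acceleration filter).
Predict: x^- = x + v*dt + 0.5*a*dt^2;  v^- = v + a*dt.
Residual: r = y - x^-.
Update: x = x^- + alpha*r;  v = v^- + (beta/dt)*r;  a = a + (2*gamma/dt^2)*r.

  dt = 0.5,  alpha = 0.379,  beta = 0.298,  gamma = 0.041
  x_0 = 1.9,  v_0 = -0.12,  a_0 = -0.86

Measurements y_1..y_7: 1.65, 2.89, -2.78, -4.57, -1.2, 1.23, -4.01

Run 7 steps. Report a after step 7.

step 1: x_pred=1.7325  r=-0.0825  x^+=1.7012  v^+=-0.5992  a^+=-0.8871
step 2: x_pred=1.2908  r=1.5992  x^+=1.8969  v^+=-0.0896  a^+=-0.3625
step 3: x_pred=1.8068  r=-4.5868  x^+=0.0684  v^+=-3.0045  a^+=-1.8670
step 4: x_pred=-1.6672  r=-2.9028  x^+=-2.7674  v^+=-5.6681  a^+=-2.8191
step 5: x_pred=-5.9538  r=4.7538  x^+=-4.1521  v^+=-4.2443  a^+=-1.2598
step 6: x_pred=-6.4318  r=7.6618  x^+=-3.5280  v^+=-0.3078  a^+=1.2532
step 7: x_pred=-3.5252  r=-0.4848  x^+=-3.7090  v^+=0.0298  a^+=1.0942

a_post = 1.0942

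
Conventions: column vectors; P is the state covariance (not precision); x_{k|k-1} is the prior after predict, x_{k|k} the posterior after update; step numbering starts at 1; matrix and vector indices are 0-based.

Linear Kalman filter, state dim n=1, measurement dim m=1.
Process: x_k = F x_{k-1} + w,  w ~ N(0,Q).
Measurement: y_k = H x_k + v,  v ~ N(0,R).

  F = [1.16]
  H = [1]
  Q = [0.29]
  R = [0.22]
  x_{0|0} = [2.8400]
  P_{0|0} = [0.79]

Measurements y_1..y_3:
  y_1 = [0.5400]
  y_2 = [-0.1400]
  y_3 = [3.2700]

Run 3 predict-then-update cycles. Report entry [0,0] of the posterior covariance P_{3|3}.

P_post[0,0] = 0.1529

step 1: x^-=[3.2944]  P^-=[1.3530]  S=[1.5730]  K=[0.8601]  nu=[-2.7544]  x^+=[0.9252]  P^+=[0.1892]
step 2: x^-=[1.0733]  P^-=[0.5446]  S=[0.7646]  K=[0.7123]  nu=[-1.2133]  x^+=[0.2091]  P^+=[0.1567]
step 3: x^-=[0.2425]  P^-=[0.5009]  S=[0.7209]  K=[0.6948]  nu=[3.0275]  x^+=[2.3460]  P^+=[0.1529]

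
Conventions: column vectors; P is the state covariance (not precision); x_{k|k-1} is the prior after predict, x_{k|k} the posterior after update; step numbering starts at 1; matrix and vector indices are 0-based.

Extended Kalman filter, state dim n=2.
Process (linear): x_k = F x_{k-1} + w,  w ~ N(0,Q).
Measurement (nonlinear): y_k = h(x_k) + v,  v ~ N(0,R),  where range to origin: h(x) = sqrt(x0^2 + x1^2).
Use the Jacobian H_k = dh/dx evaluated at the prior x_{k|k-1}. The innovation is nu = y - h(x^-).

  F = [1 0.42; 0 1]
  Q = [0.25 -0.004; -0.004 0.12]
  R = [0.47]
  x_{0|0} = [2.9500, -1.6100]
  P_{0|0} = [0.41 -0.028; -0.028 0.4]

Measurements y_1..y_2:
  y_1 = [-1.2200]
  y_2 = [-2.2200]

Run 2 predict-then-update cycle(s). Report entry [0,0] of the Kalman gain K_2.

step 1: x^-=[2.2738, -1.6100]  P^-=[0.7070 0.1360; 0.1360 0.5200]  H_jac=[0.8161 -0.5779]  S=[0.9863]  K=[0.5054; -0.1921]  nu=[-4.0061]  x^+=[0.2493, -0.8403]  P^+=[0.4551 0.2318; 0.2318 0.4836]
step 2: x^-=[-0.1037, -0.8403]  P^-=[0.9851 0.4309; 0.4309 0.6036]  H_jac=[-0.1224 -0.9925]  S=[1.1840]  K=[-0.4630; -0.5505]  nu=[-3.0667]  x^+=[1.3163, 0.8479]  P^+=[0.7313 0.1291; 0.1291 0.2448]

K[0,0] = -0.4630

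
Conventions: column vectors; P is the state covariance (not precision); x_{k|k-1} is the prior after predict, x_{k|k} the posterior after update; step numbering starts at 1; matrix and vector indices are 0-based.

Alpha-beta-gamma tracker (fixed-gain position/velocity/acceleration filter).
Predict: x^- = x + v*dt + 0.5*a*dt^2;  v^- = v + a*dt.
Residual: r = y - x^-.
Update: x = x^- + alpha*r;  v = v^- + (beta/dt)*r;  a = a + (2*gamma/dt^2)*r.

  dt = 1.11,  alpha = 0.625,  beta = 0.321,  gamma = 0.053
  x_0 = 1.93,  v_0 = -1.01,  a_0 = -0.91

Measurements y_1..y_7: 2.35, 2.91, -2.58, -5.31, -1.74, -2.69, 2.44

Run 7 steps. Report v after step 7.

v_post = 1.6270

step 1: x_pred=0.2483  r=2.1017  x^+=1.5619  v^+=-1.4123  a^+=-0.7292
step 2: x_pred=-0.4550  r=3.3650  x^+=1.6481  v^+=-1.2486  a^+=-0.4397
step 3: x_pred=-0.0087  r=-2.5713  x^+=-1.6158  v^+=-2.4802  a^+=-0.6609
step 4: x_pred=-4.7760  r=-0.5340  x^+=-5.1097  v^+=-3.3683  a^+=-0.7068
step 5: x_pred=-9.2840  r=7.5440  x^+=-4.5690  v^+=-1.9712  a^+=-0.0578
step 6: x_pred=-6.7927  r=4.1027  x^+=-4.2285  v^+=-0.8490  a^+=0.2951
step 7: x_pred=-4.9890  r=7.4290  x^+=-0.3459  v^+=1.6270  a^+=0.9343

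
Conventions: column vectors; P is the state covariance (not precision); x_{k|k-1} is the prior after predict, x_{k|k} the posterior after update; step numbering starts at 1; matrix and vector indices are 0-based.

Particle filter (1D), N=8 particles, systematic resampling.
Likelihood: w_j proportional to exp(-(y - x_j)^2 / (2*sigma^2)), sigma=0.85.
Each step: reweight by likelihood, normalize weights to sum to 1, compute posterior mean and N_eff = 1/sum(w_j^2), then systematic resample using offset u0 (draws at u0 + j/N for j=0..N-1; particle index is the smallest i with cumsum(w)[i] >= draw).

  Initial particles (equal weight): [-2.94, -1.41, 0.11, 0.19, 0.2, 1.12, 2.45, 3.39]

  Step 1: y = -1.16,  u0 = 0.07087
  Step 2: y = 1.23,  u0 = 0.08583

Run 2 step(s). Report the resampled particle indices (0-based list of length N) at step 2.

resampled_idx = [4, 4, 5, 5, 6, 6, 7, 7]

step 1: w=[0.0562, 0.4823, 0.1649, 0.1427, 0.1400, 0.0138, 0.0001, 0.0000]  mean=-0.7564  Neff=3.2990  idx=[1, 1, 1, 1, 2, 2, 3, 4]
step 2: w=[0.0044, 0.0044, 0.0044, 0.0044, 0.2300, 0.2300, 0.2593, 0.2630]  mean=0.1276  Neff=4.1268  idx=[4, 4, 5, 5, 6, 6, 7, 7]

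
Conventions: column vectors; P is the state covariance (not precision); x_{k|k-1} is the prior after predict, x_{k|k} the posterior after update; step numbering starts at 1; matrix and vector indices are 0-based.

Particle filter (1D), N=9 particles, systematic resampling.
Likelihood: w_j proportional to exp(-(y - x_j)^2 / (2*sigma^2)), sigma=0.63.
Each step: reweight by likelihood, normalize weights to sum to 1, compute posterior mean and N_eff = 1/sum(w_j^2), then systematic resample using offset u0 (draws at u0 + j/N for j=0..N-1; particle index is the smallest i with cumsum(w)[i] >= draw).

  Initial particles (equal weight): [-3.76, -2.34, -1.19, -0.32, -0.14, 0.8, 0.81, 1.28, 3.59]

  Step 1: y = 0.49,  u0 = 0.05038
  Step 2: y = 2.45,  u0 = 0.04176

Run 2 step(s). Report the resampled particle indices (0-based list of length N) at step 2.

step 1: w=[0.0000, 0.0000, 0.0087, 0.1329, 0.1842, 0.2690, 0.2669, 0.1383, 0.0000]  mean=0.5298  Neff=4.6642  idx=[3, 4, 4, 5, 5, 6, 6, 6, 7]
step 2: w=[0.0002, 0.0006, 0.0006, 0.0939, 0.0939, 0.0979, 0.0979, 0.0979, 0.5169]  mean=1.0497  Neff=3.1884  idx=[3, 4, 5, 6, 8, 8, 8, 8, 8]

resampled_idx = [3, 4, 5, 6, 8, 8, 8, 8, 8]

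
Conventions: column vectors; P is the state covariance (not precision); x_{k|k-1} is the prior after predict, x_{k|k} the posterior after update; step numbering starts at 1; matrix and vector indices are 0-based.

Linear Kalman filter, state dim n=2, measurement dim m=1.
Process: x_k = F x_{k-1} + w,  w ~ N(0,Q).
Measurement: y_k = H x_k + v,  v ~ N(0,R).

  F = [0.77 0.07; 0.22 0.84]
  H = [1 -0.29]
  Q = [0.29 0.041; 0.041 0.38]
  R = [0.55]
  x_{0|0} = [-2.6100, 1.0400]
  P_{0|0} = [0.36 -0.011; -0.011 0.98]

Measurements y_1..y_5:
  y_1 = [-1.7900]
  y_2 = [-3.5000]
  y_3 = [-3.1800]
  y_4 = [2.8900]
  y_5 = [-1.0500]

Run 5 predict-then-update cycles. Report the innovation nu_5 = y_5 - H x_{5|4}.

step 1: x^-=[-1.9369, 0.2994]  P^-=[0.5071 0.1523; 0.1523 1.0848]  S=[1.0599]  K=[0.4367; -0.1531]  nu=[0.2337]  x^+=[-1.8348, 0.2636]  P^+=[0.3049 0.2232; 0.2232 1.0600]
step 2: x^-=[-1.3944, -0.1822]  P^-=[0.5000 0.3028; 0.3028 1.2252]  S=[0.9775]  K=[0.4217; -0.0537]  nu=[-2.1585]  x^+=[-2.3047, -0.0662]  P^+=[0.3262 0.3249; 0.3249 1.2224]
step 3: x^-=[-1.7792, -0.5627]  P^-=[0.5244 0.3833; 0.3833 1.3784]  S=[0.9680]  K=[0.4269; -0.0170]  nu=[-1.5639]  x^+=[-2.4469, -0.5361]  P^+=[0.3480 0.3903; 0.3903 1.3781]
step 4: x^-=[-1.9216, -0.9887]  P^-=[0.5452 0.4394; 0.4394 1.5135]  S=[0.9676]  K=[0.4317; 0.0006]  nu=[4.5249]  x^+=[0.0319, -0.9862]  P^+=[0.3648 0.4392; 0.4392 1.5135]
step 5: x^-=[-0.0445, -0.8214]  P^-=[0.5611 0.4826; 0.4826 1.6279]  S=[0.9680]  K=[0.4350; 0.0109]  nu=[-1.2437]  x^+=[-0.5855, -0.8349]  P^+=[0.3779 0.4781; 0.4781 1.6278]

innov = [-1.2437]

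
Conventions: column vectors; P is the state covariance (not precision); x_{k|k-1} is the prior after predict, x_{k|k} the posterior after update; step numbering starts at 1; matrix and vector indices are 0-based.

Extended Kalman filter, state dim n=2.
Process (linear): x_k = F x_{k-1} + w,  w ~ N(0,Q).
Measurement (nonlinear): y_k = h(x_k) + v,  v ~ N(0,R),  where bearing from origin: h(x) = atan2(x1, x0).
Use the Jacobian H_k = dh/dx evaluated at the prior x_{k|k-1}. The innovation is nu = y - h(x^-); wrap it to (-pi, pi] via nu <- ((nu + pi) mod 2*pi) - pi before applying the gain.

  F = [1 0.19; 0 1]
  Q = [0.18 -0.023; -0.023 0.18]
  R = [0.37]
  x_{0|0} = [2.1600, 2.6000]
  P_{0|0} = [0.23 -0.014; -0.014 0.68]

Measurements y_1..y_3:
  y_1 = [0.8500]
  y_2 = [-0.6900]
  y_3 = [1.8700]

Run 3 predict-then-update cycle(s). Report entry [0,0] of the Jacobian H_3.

H_jac[0,0] = -0.1145

step 1: x^-=[2.6540, 2.6000]  P^-=[0.4292 0.0922; 0.0922 0.8600]  H_jac=[-0.1884 0.1923]  S=[0.4103]  K=[-0.1538; 0.3606]  nu=[0.0749]  x^+=[2.6425, 2.6270]  P^+=[0.4195 0.1150; 0.1150 0.8066]
step 2: x^-=[3.1416, 2.6270]  P^-=[0.6723 0.2452; 0.2452 0.9866]  H_jac=[-0.1566 0.1873]  S=[0.4067]  K=[-0.1460; 0.3600]  nu=[-1.3864]  x^+=[3.3440, 2.1279]  P^+=[0.6637 0.2666; 0.2666 0.9339]
step 3: x^-=[3.7483, 2.1279]  P^-=[0.9787 0.4210; 0.4210 1.1139]  H_jac=[-0.1145 0.2018]  S=[0.4087]  K=[-0.0664; 0.4319]  nu=[1.3537]  x^+=[3.6584, 2.7126]  P^+=[0.9769 0.4328; 0.4328 1.0377]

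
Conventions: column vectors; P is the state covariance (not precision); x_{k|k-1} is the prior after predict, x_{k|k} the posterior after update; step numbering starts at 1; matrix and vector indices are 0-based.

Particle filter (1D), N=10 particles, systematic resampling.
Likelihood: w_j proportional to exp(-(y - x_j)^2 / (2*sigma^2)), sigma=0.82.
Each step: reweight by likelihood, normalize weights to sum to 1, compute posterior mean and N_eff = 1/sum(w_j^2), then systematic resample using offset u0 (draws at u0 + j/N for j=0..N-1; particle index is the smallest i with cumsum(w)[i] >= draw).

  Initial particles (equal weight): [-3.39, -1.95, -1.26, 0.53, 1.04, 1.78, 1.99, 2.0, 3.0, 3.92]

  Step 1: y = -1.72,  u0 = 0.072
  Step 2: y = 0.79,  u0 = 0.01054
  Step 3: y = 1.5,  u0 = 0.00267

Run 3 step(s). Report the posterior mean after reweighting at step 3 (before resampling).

step 1: w=[0.0639, 0.4884, 0.4341, 0.0118, 0.0018, 0.0001, 0.0000, 0.0000, 0.0000, 0.0000]  mean=-1.7076  Neff=2.3191  idx=[1, 1, 1, 1, 1, 2, 2, 2, 2, 2]
step 2: w=[0.0158, 0.0158, 0.0158, 0.0158, 0.0158, 0.1842, 0.1842, 0.1842, 0.1842, 0.1842]  mean=-1.3144  Neff=5.8501  idx=[0, 5, 5, 6, 6, 7, 7, 8, 8, 9]
step 3: w=[0.0046, 0.1106, 0.1106, 0.1106, 0.1106, 0.1106, 0.1106, 0.1106, 0.1106, 0.1106]  mean=-1.2632  Neff=9.0811  idx=[0, 1, 2, 3, 4, 5, 6, 7, 8, 9]

post_mean = -1.2632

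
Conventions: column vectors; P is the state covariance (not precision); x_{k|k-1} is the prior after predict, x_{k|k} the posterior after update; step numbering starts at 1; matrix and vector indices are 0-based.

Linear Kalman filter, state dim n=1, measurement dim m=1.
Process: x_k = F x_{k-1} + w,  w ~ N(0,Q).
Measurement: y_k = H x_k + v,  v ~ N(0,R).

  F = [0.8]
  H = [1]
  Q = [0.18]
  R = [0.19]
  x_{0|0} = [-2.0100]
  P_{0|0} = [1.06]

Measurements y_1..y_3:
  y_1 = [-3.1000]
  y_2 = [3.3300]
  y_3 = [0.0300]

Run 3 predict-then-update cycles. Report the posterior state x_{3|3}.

step 1: x^-=[-1.6080]  P^-=[0.8584]  S=[1.0484]  K=[0.8188]  nu=[-1.4920]  x^+=[-2.8296]  P^+=[0.1556]
step 2: x^-=[-2.2637]  P^-=[0.2796]  S=[0.4696]  K=[0.5954]  nu=[5.5937]  x^+=[1.0666]  P^+=[0.1131]
step 3: x^-=[0.8533]  P^-=[0.2524]  S=[0.4424]  K=[0.5705]  nu=[-0.8233]  x^+=[0.3836]  P^+=[0.1084]

x_post = [0.3836]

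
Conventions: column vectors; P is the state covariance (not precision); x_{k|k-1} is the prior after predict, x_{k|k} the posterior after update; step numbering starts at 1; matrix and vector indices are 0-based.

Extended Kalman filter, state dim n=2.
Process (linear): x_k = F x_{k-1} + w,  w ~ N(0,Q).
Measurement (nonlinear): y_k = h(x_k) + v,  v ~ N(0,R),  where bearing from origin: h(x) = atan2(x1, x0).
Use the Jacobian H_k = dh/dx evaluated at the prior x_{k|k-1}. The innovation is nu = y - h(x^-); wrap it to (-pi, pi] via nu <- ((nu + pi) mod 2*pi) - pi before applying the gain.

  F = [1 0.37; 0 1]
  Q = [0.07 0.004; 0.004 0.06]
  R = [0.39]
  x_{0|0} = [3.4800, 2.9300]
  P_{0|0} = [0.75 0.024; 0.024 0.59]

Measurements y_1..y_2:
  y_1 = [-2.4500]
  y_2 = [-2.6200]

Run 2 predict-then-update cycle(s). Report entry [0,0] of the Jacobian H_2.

step 1: x^-=[4.5641, 2.9300]  P^-=[0.9185 0.2463; 0.2463 0.6500]  H_jac=[-0.0996 0.1552]  S=[0.4071]  K=[-0.1309; 0.1874]  nu=[-3.0207]  x^+=[4.9594, 2.3638]  P^+=[0.9116 0.2563; 0.2563 0.6357]
step 2: x^-=[5.8340, 2.3638]  P^-=[1.2582 0.4955; 0.4955 0.6957]  H_jac=[-0.0597 0.1472]  S=[0.4009]  K=[-0.0053; 0.1818]  nu=[-3.0050]  x^+=[5.8498, 1.8175]  P^+=[1.2582 0.4959; 0.4959 0.6824]

H_jac[0,0] = -0.0597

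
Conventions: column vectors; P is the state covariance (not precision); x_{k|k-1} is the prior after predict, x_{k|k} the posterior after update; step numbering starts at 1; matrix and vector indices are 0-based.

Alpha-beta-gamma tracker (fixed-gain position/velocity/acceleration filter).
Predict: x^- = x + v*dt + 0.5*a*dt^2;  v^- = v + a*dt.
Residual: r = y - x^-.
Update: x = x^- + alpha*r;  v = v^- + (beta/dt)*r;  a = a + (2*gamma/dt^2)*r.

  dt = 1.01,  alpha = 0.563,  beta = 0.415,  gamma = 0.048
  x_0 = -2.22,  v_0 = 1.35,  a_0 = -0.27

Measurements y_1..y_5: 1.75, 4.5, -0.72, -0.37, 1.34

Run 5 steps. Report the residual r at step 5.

resid = 2.6390

step 1: x_pred=-0.9942  r=2.7442  x^+=0.5508  v^+=2.2049  a^+=-0.0117
step 2: x_pred=2.7717  r=1.7283  x^+=3.7447  v^+=2.9031  a^+=0.1509
step 3: x_pred=6.7539  r=-7.4739  x^+=2.5461  v^+=-0.0154  a^+=-0.5525
step 4: x_pred=2.2488  r=-2.6188  x^+=0.7744  v^+=-1.6494  a^+=-0.7989
step 5: x_pred=-1.2990  r=2.6390  x^+=0.1868  v^+=-1.3720  a^+=-0.5506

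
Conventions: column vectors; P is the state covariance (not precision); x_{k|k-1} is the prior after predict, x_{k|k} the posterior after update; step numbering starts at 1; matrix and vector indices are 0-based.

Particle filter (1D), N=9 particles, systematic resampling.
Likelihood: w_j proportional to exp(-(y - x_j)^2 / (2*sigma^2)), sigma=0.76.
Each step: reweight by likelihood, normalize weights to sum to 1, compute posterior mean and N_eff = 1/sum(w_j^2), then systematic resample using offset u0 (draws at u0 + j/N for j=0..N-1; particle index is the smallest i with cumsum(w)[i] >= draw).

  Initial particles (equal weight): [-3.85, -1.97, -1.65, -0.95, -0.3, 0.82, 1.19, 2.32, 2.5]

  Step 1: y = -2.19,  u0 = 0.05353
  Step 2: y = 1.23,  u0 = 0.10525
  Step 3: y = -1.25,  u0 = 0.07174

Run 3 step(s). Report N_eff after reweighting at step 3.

N_eff = 8.9969

step 1: w=[0.0431, 0.4485, 0.3634, 0.1236, 0.0212, 0.0002, 0.0000, 0.0000, 0.0000]  mean=-1.7726  Neff=2.8505  idx=[1, 1, 1, 1, 2, 2, 2, 2, 3]
step 2: w=[0.0071, 0.0071, 0.0071, 0.0071, 0.0382, 0.0382, 0.0382, 0.0382, 0.8190]  mean=-1.0858  Neff=1.4776  idx=[6, 8, 8, 8, 8, 8, 8, 8, 8]
step 3: w=[0.1053, 0.1118, 0.1118, 0.1118, 0.1118, 0.1118, 0.1118, 0.1118, 0.1118]  mean=-1.0237  Neff=8.9969  idx=[0, 1, 2, 3, 4, 5, 6, 7, 8]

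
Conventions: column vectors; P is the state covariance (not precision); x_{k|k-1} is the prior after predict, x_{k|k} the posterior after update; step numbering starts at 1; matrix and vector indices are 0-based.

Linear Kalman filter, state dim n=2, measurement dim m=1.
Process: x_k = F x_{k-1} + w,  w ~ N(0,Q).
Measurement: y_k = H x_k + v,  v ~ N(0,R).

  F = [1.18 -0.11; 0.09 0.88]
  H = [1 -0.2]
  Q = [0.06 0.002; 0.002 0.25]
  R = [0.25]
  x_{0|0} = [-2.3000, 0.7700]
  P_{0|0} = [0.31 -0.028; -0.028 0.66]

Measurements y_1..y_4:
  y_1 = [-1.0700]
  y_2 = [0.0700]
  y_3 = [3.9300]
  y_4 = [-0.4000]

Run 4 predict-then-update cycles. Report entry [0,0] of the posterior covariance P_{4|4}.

P_post[0,0] = 0.1330

step 1: x^-=[-2.7987, 0.4706]  P^-=[0.5069 -0.0578; -0.0578 0.7592]  S=[0.8104]  K=[0.6398; -0.2586]  nu=[1.8228]  x^+=[-1.6325, -0.0009]  P^+=[0.1752 0.0763; 0.0763 0.7050]
step 2: x^-=[-1.9263, -0.1477]  P^-=[0.2927 0.0309; 0.0309 0.8094]  S=[0.5627]  K=[0.5092; -0.2328]  nu=[1.9667]  x^+=[-0.9249, -0.6056]  P^+=[0.1468 0.0976; 0.0976 0.7789]
step 3: x^-=[-1.0248, -0.6162]  P^-=[0.2485 0.0426; 0.0426 0.8699]  S=[0.5163]  K=[0.4649; -0.2546]  nu=[4.8315]  x^+=[1.2212, -1.8461]  P^+=[0.1369 0.1036; 0.1036 0.8364]
step 4: x^-=[1.6441, -1.5146]  P^-=[0.2339 0.0422; 0.0422 0.9152]  S=[0.5036]  K=[0.4477; -0.2797]  nu=[-2.3470]  x^+=[0.5934, -0.8581]  P^+=[0.1330 0.1052; 0.1052 0.8758]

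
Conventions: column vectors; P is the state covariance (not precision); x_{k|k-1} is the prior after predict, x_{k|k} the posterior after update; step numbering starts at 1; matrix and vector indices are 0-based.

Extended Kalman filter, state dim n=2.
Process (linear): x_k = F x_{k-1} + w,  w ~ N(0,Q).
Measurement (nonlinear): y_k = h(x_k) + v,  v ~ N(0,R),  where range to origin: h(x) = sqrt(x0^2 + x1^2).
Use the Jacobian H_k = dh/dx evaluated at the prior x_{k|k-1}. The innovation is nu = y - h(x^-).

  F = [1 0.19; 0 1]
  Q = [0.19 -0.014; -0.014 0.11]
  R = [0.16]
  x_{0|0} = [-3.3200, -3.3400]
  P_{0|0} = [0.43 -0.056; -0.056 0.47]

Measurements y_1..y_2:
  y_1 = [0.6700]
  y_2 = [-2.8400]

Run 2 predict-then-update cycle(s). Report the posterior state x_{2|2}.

step 1: x^-=[-3.9546, -3.3400]  P^-=[0.6157 0.0193; 0.0193 0.5800]  H_jac=[-0.7640 -0.6452]  S=[0.7799]  K=[-0.6191; -0.4988]  nu=[-4.5063]  x^+=[-1.1646, -1.0923]  P^+=[0.3168 -0.2215; -0.2215 0.3860]
step 2: x^-=[-1.3722, -1.0923]  P^-=[0.4365 -0.1622; -0.1622 0.4960]  H_jac=[-0.7824 -0.6228]  S=[0.4615]  K=[-0.5211; -0.3943]  nu=[-4.5938]  x^+=[1.0218, 0.7192]  P^+=[0.3112 -0.2570; -0.2570 0.4242]

x_post = [1.0218, 0.7192]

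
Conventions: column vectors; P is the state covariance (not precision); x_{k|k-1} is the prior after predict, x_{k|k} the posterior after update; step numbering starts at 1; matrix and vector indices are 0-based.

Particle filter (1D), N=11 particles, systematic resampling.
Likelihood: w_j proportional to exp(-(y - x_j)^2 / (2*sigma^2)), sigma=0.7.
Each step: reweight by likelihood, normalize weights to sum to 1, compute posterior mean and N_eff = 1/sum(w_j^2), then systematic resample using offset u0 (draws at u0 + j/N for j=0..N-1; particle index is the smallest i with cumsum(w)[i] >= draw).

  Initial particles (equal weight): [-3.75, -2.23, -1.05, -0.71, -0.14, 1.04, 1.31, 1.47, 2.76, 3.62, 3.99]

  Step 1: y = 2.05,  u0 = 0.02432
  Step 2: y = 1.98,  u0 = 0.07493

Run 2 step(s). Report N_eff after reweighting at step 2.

step 1: w=[0.0000, 0.0000, 0.0000, 0.0002, 0.0032, 0.1507, 0.2441, 0.3028, 0.2552, 0.0345, 0.0092]  mean=1.7871  Neff=4.1589  idx=[5, 5, 6, 6, 6, 7, 7, 7, 8, 8, 8]
step 2: w=[0.0613, 0.0613, 0.0955, 0.0955, 0.0955, 0.1158, 0.1158, 0.1158, 0.0812, 0.0812, 0.0812]  mean=1.6855  Neff=10.5407  idx=[1, 2, 3, 4, 5, 6, 6, 7, 8, 9, 10]

N_eff = 10.5407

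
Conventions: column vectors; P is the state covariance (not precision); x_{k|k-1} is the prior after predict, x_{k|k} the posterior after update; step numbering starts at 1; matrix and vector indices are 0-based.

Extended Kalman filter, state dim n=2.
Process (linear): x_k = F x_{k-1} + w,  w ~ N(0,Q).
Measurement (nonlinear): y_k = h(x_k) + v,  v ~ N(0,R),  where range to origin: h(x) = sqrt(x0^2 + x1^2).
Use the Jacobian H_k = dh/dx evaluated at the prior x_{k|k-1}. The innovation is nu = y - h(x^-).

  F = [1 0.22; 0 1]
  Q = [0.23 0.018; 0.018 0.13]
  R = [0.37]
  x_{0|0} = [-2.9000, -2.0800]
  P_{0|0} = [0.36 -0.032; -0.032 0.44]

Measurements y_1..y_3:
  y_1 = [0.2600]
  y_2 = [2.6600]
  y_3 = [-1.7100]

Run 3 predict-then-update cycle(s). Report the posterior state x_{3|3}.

x_post = [-0.1859, 0.2296]

step 1: x^-=[-3.3576, -2.0800]  P^-=[0.5972 0.0828; 0.0828 0.5700]  H_jac=[-0.8501 -0.5266]  S=[1.0338]  K=[-0.5333; -0.3584]  nu=[-3.6897]  x^+=[-1.3900, -0.7574]  P^+=[0.3032 -0.1148; -0.1148 0.4372]
step 2: x^-=[-1.5567, -0.7574]  P^-=[0.5039 -0.0006; -0.0006 0.5672]  H_jac=[-0.8992 -0.4375]  S=[0.8855]  K=[-0.5114; -0.2796]  nu=[0.9288]  x^+=[-2.0316, -1.0172]  P^+=[0.2723 -0.1272; -0.1272 0.4979]
step 3: x^-=[-2.2554, -1.0172]  P^-=[0.4704 0.0003; 0.0003 0.6279]  H_jac=[-0.9116 -0.4111]  S=[0.8673]  K=[-0.4946; -0.2980]  nu=[-4.1842]  x^+=[-0.1859, 0.2296]  P^+=[0.2583 -0.1275; -0.1275 0.5509]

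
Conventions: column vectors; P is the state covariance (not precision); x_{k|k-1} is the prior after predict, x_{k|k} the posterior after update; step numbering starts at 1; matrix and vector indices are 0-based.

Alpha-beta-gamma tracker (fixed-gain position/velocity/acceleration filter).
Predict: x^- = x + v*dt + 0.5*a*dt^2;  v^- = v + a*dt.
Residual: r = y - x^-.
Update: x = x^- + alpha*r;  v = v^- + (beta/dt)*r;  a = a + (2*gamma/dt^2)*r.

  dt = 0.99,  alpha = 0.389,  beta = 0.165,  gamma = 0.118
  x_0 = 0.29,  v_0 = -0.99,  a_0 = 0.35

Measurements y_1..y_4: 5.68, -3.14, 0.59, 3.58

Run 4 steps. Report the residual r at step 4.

resid = 0.8987

step 1: x_pred=-0.5186  r=6.1986  x^+=1.8927  v^+=0.3896  a^+=1.8426
step 2: x_pred=3.1813  r=-6.3213  x^+=0.7223  v^+=1.1602  a^+=0.3204
step 3: x_pred=2.0279  r=-1.4379  x^+=1.4686  v^+=1.2378  a^+=-0.0258
step 4: x_pred=2.6813  r=0.8987  x^+=3.0309  v^+=1.3620  a^+=0.1906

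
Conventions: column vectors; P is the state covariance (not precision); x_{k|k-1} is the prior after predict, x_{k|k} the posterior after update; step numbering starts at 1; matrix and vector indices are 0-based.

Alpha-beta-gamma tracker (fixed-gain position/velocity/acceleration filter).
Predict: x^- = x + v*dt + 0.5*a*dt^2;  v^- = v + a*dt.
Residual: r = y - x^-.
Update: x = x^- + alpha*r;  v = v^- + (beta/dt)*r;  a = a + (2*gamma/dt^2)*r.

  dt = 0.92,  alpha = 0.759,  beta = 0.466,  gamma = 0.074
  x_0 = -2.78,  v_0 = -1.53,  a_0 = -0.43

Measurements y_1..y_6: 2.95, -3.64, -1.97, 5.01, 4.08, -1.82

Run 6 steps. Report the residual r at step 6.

resid = -9.6246

step 1: x_pred=-4.3696  r=7.3196  x^+=1.1860  v^+=1.7819  a^+=0.8499
step 2: x_pred=3.1850  r=-6.8250  x^+=-1.9952  v^+=-0.8932  a^+=-0.3435
step 3: x_pred=-2.9623  r=0.9923  x^+=-2.2091  v^+=-0.7066  a^+=-0.1700
step 4: x_pred=-2.9312  r=7.9412  x^+=3.0962  v^+=3.1593  a^+=1.2186
step 5: x_pred=6.5185  r=-2.4385  x^+=4.6677  v^+=3.0453  a^+=0.7922
step 6: x_pred=7.8046  r=-9.6246  x^+=0.4995  v^+=-1.1010  a^+=-0.8908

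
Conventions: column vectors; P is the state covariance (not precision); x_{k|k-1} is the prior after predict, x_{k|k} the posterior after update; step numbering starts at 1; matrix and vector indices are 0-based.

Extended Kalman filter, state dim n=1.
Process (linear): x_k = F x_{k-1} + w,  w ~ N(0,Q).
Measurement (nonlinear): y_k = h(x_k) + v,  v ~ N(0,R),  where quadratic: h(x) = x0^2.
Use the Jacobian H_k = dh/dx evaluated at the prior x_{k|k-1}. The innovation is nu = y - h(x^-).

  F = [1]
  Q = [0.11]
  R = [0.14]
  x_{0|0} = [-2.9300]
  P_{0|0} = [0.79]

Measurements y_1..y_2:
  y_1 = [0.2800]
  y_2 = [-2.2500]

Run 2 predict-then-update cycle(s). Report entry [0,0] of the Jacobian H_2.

step 1: x^-=[-2.9300]  P^-=[0.9000]  H_jac=[-5.8600]  S=[31.0456]  K=[-0.1699]  nu=[-8.3049]  x^+=[-1.5192]  P^+=[0.0041]
step 2: x^-=[-1.5192]  P^-=[0.1141]  H_jac=[-3.0383]  S=[1.1929]  K=[-0.2905]  nu=[-4.5579]  x^+=[-0.1951]  P^+=[0.0134]

H_jac[0,0] = -3.0383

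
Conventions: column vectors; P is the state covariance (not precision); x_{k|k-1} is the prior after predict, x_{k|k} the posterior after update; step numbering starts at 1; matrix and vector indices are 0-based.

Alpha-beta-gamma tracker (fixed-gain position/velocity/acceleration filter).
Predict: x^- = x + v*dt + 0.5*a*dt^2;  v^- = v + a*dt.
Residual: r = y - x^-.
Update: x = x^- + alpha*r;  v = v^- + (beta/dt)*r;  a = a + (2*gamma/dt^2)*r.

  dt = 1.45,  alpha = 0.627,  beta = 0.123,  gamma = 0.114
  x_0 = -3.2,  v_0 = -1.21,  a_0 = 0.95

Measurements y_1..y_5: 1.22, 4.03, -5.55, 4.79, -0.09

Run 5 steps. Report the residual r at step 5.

step 1: x_pred=-3.9558  r=5.1758  x^+=-0.7106  v^+=0.6066  a^+=1.5113
step 2: x_pred=1.7577  r=2.2723  x^+=3.1824  v^+=2.9907  a^+=1.7577
step 3: x_pred=9.3667  r=-14.9167  x^+=0.0139  v^+=4.2740  a^+=0.1401
step 4: x_pred=6.3585  r=-1.5685  x^+=5.3750  v^+=4.3441  a^+=-0.0300
step 5: x_pred=11.6424  r=-11.7324  x^+=4.2862  v^+=3.3054  a^+=-1.3023

resid = -11.7324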